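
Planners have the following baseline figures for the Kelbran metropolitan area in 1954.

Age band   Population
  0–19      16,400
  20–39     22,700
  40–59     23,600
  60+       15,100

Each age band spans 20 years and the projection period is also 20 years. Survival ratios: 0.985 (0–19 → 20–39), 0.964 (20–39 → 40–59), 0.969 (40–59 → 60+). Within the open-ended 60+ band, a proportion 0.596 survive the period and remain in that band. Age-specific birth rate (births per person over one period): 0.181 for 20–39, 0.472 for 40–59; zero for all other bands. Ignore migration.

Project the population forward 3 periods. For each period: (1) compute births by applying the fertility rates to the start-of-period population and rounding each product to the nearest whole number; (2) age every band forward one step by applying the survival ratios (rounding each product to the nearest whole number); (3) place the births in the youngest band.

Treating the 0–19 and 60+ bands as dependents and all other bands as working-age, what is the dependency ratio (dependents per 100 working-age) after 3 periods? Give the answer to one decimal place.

178.4

Let group 1 be 0–19 through group 4 = 60+.
Period 1:
Births: 22700 × 0.181 = 4109  |  23600 × 0.472 = 11139 ⇒ total 15248
Group 2: 16400 × 0.985 = 16154
Group 3: 22700 × 0.964 = 21883
Group 4: 23600 × 0.969 + 15100 × 0.596 = 22868 + 9000 = 31868
End of period: [15248, 16154, 21883, 31868]
Period 2:
Births: 16154 × 0.181 = 2924  |  21883 × 0.472 = 10329 ⇒ total 13253
Group 2: 15248 × 0.985 = 15019
Group 3: 16154 × 0.964 = 15572
Group 4: 21883 × 0.969 + 31868 × 0.596 = 21205 + 18993 = 40198
End of period: [13253, 15019, 15572, 40198]
Period 3:
Births: 15019 × 0.181 = 2718  |  15572 × 0.472 = 7350 ⇒ total 10068
Group 2: 13253 × 0.985 = 13054
Group 3: 15019 × 0.964 = 14478
Group 4: 15572 × 0.969 + 40198 × 0.596 = 15089 + 23958 = 39047
End of period: [10068, 13054, 14478, 39047]
Dependents (band 0–19 + band 60+) = 10068 + 39047 = 49115; working-age = 27532; ratio = 49115/27532 × 100 = 178.4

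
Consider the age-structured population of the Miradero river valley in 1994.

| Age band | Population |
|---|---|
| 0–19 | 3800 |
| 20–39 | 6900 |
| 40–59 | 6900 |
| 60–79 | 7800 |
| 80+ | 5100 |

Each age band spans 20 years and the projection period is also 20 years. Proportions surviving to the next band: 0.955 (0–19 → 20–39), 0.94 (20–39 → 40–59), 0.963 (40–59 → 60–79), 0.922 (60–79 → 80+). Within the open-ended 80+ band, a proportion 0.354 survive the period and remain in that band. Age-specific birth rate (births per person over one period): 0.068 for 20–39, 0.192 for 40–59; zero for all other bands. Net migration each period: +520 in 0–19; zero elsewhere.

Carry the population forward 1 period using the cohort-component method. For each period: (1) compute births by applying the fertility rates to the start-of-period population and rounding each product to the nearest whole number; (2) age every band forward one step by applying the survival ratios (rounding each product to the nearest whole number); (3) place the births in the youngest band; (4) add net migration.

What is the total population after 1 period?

28071

Let band 1 be 0–19 through band 5 = 80+.
Period 1.
Births: 6900 × 0.068 = 469  |  6900 × 0.192 = 1325 → 1794
Band 2: 3800 × 0.955 = 3629
Band 3: 6900 × 0.94 = 6486
Band 4: 6900 × 0.963 = 6645
Band 5: 7800 × 0.922 + 5100 × 0.354 = 7192 + 1805 = 8997
Net migration: Band 1 + 520 → 2314
End of period: [2314, 3629, 6486, 6645, 8997]
Total after period 1: 2314 + 3629 + 6486 + 6645 + 8997 = 28071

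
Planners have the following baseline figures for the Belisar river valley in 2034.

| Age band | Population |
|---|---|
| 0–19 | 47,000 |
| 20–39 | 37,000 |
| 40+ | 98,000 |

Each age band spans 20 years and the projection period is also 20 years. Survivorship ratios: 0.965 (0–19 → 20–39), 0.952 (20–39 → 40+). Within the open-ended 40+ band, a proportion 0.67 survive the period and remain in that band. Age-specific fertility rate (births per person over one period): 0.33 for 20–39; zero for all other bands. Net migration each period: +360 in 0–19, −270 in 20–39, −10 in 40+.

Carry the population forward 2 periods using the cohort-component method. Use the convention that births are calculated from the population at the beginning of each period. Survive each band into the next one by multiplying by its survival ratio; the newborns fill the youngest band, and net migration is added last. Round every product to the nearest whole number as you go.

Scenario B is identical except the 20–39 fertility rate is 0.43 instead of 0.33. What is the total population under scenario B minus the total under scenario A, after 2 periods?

[period 1]
Births: 37000 × 0.33 = 12210
20–39: 47000 × 0.965 = 45355
40+: 37000 × 0.952 + 98000 × 0.67 = 35224 + 65660 = 100884
Net migration: 0–19 + 360 → 12570; 20–39 − 270 → 45085; 40+ − 10 → 100874
Giving 12570 / 45085 / 100874.
[period 2]
Births: 45085 × 0.33 = 14878
20–39: 12570 × 0.965 = 12130
40+: 45085 × 0.952 + 100874 × 0.67 = 42921 + 67586 = 110507
Net migration: 0–19 + 360 → 15238; 20–39 − 270 → 11860; 40+ − 10 → 110497
Giving 15238 / 11860 / 110497.
Scenario A total after 2 periods: 137595
Scenario B projection —
[period 1]
Births: 37000 × 0.43 = 15910
20–39: 47000 × 0.965 = 45355
40+: 37000 × 0.952 + 98000 × 0.67 = 35224 + 65660 = 100884
Net migration: 0–19 + 360 → 16270; 20–39 − 270 → 45085; 40+ − 10 → 100874
Giving 16270 / 45085 / 100874.
[period 2]
Births: 45085 × 0.43 = 19387
20–39: 16270 × 0.965 = 15701
40+: 45085 × 0.952 + 100874 × 0.67 = 42921 + 67586 = 110507
Net migration: 0–19 + 360 → 19747; 20–39 − 270 → 15431; 40+ − 10 → 110497
Giving 19747 / 15431 / 110497.
Scenario B total after 2 periods: 145675
Difference B − A = 145675 − 137595 = 8080

8080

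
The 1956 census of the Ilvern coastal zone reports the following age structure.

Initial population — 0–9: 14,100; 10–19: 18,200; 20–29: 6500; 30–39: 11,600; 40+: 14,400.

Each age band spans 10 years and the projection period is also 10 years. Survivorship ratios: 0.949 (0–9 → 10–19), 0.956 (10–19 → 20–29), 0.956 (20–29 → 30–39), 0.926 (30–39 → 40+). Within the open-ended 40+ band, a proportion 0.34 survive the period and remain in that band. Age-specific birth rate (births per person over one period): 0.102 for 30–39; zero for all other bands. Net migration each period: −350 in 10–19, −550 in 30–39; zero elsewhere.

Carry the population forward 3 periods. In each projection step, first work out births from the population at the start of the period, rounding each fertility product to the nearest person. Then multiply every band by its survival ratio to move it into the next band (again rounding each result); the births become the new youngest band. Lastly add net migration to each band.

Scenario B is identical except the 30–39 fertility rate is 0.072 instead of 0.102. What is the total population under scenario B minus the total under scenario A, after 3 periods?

-960

After projecting period 1:
Births: 11600 × 0.102 = 1183
10–19: 14100 × 0.949 = 13381
20–29: 18200 × 0.956 = 17399
30–39: 6500 × 0.956 = 6214
40+: 11600 × 0.926 + 14400 × 0.34 = 10742 + 4896 = 15638
Net migration: 10–19 − 350 → 13031; 30–39 − 550 → 5664
→ [1183, 13031, 17399, 5664, 15638]
After projecting period 2:
Births: 5664 × 0.102 = 578
10–19: 1183 × 0.949 = 1123
20–29: 13031 × 0.956 = 12458
30–39: 17399 × 0.956 = 16633
40+: 5664 × 0.926 + 15638 × 0.34 = 5245 + 5317 = 10562
Net migration: 10–19 − 350 → 773; 30–39 − 550 → 16083
→ [578, 773, 12458, 16083, 10562]
After projecting period 3:
Births: 16083 × 0.102 = 1640
10–19: 578 × 0.949 = 549
20–29: 773 × 0.956 = 739
30–39: 12458 × 0.956 = 11910
40+: 16083 × 0.926 + 10562 × 0.34 = 14893 + 3591 = 18484
Net migration: 10–19 − 350 → 199; 30–39 − 550 → 11360
→ [1640, 199, 739, 11360, 18484]
Scenario A total after 3 periods: 32422
Scenario B projection —
After projecting period 1:
Births: 11600 × 0.072 = 835
10–19: 14100 × 0.949 = 13381
20–29: 18200 × 0.956 = 17399
30–39: 6500 × 0.956 = 6214
40+: 11600 × 0.926 + 14400 × 0.34 = 10742 + 4896 = 15638
Net migration: 10–19 − 350 → 13031; 30–39 − 550 → 5664
→ [835, 13031, 17399, 5664, 15638]
After projecting period 2:
Births: 5664 × 0.072 = 408
10–19: 835 × 0.949 = 792
20–29: 13031 × 0.956 = 12458
30–39: 17399 × 0.956 = 16633
40+: 5664 × 0.926 + 15638 × 0.34 = 5245 + 5317 = 10562
Net migration: 10–19 − 350 → 442; 30–39 − 550 → 16083
→ [408, 442, 12458, 16083, 10562]
After projecting period 3:
Births: 16083 × 0.072 = 1158
10–19: 408 × 0.949 = 387
20–29: 442 × 0.956 = 423
30–39: 12458 × 0.956 = 11910
40+: 16083 × 0.926 + 10562 × 0.34 = 14893 + 3591 = 18484
Net migration: 10–19 − 350 → 37; 30–39 − 550 → 11360
→ [1158, 37, 423, 11360, 18484]
Scenario B total after 3 periods: 31462
Difference B − A = 31462 − 32422 = -960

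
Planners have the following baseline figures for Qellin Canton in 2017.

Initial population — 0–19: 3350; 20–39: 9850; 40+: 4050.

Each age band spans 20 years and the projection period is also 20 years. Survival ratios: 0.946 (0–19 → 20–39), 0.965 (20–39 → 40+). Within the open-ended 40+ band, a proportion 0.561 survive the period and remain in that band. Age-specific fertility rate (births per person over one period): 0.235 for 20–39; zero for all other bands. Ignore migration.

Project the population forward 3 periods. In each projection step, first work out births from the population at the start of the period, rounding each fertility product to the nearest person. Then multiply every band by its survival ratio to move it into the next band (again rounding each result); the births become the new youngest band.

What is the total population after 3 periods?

8755

Call the groups 1 to 3, youngest first.
Period 1.
Births: 9850 × 0.235 = 2315
Group 2: 3350 × 0.946 = 3169
Group 3: 9850 × 0.965 + 4050 × 0.561 = 9505 + 2272 = 11777
→ [2315, 3169, 11777]
Period 2.
Births: 3169 × 0.235 = 745
Group 2: 2315 × 0.946 = 2190
Group 3: 3169 × 0.965 + 11777 × 0.561 = 3058 + 6607 = 9665
→ [745, 2190, 9665]
Period 3.
Births: 2190 × 0.235 = 515
Group 2: 745 × 0.946 = 705
Group 3: 2190 × 0.965 + 9665 × 0.561 = 2113 + 5422 = 7535
→ [515, 705, 7535]
Total after period 3: 515 + 705 + 7535 = 8755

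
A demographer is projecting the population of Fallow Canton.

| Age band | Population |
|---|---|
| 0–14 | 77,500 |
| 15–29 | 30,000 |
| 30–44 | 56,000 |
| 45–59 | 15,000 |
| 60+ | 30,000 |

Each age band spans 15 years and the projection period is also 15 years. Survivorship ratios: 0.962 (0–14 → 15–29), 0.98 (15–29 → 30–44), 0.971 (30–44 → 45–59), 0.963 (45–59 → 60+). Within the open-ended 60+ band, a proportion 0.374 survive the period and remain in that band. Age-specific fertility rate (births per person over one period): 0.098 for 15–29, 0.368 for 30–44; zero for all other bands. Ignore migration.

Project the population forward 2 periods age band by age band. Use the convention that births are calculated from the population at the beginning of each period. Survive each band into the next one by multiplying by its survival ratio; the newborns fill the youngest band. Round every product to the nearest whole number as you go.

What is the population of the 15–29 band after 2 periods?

Period 1.
Births: 30000 * 0.098 = 2940 ; 56000 * 0.368 = 20608 → total 23548
15–29: 77500 * 0.962 = 74555
30–44: 30000 * 0.98 = 29400
45–59: 56000 * 0.971 = 54376
60+: 15000 * 0.963 + 30000 * 0.374 = 14445 + 11220 = 25665
Giving 23548 / 74555 / 29400 / 54376 / 25665.
Period 2.
Births: 74555 * 0.098 = 7306 ; 29400 * 0.368 = 10819 → total 18125
15–29: 23548 * 0.962 = 22653
30–44: 74555 * 0.98 = 73064
45–59: 29400 * 0.971 = 28547
60+: 54376 * 0.963 + 25665 * 0.374 = 52364 + 9599 = 61963
Giving 18125 / 22653 / 73064 / 28547 / 61963.

22653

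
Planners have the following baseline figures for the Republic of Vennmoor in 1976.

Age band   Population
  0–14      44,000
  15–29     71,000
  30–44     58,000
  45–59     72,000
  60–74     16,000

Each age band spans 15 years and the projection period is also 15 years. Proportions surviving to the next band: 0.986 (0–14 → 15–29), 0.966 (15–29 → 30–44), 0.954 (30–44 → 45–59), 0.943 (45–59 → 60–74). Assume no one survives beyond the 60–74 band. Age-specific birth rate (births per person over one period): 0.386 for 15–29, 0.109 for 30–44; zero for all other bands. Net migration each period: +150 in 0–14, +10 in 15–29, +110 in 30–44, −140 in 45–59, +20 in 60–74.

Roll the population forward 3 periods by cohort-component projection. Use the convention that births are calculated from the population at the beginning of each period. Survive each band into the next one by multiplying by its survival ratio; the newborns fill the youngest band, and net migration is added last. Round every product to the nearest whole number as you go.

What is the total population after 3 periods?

175718

Numbering the groups 1..5 from youngest to oldest:
After projecting period 1:
Births: 71000 × 0.386 = 27406, 58000 × 0.109 = 6322 — total 33728
Group 2: 44000 × 0.986 = 43384
Group 3: 71000 × 0.966 = 68586
Group 4: 58000 × 0.954 = 55332
Group 5: 72000 × 0.943 = 67896
Net migration: Group 1 + 150 → 33878; Group 2 + 10 → 43394; Group 3 + 110 → 68696; Group 4 − 140 → 55192; Group 5 + 20 → 67916
End of period: [33878, 43394, 68696, 55192, 67916]
After projecting period 2:
Births: 43394 × 0.386 = 16750, 68696 × 0.109 = 7488 — total 24238
Group 2: 33878 × 0.986 = 33404
Group 3: 43394 × 0.966 = 41919
Group 4: 68696 × 0.954 = 65536
Group 5: 55192 × 0.943 = 52046
Net migration: Group 1 + 150 → 24388; Group 2 + 10 → 33414; Group 3 + 110 → 42029; Group 4 − 140 → 65396; Group 5 + 20 → 52066
End of period: [24388, 33414, 42029, 65396, 52066]
After projecting period 3:
Births: 33414 × 0.386 = 12898, 42029 × 0.109 = 4581 — total 17479
Group 2: 24388 × 0.986 = 24047
Group 3: 33414 × 0.966 = 32278
Group 4: 42029 × 0.954 = 40096
Group 5: 65396 × 0.943 = 61668
Net migration: Group 1 + 150 → 17629; Group 2 + 10 → 24057; Group 3 + 110 → 32388; Group 4 − 140 → 39956; Group 5 + 20 → 61688
End of period: [17629, 24057, 32388, 39956, 61688]
Total after period 3: 17629 + 24057 + 32388 + 39956 + 61688 = 175718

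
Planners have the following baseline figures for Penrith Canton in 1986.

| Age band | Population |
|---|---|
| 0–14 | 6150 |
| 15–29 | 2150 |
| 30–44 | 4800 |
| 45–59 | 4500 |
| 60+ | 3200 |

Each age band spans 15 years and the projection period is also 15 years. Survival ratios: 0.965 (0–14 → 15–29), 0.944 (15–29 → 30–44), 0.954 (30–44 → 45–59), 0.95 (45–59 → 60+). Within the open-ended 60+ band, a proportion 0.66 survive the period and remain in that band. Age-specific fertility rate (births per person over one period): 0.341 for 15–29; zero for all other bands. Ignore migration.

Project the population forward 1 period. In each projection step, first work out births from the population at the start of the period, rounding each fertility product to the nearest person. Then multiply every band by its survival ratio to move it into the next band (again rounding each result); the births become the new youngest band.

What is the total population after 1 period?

19664

Period 1:
Births: 2150 * 0.341 = 733
15–29: 6150 * 0.965 = 5935
30–44: 2150 * 0.944 = 2030
45–59: 4800 * 0.954 = 4579
60+: 4500 * 0.95 + 3200 * 0.66 = 4275 + 2112 = 6387
End of period: [733, 5935, 2030, 4579, 6387]
Total after period 1: 733 + 5935 + 2030 + 4579 + 6387 = 19664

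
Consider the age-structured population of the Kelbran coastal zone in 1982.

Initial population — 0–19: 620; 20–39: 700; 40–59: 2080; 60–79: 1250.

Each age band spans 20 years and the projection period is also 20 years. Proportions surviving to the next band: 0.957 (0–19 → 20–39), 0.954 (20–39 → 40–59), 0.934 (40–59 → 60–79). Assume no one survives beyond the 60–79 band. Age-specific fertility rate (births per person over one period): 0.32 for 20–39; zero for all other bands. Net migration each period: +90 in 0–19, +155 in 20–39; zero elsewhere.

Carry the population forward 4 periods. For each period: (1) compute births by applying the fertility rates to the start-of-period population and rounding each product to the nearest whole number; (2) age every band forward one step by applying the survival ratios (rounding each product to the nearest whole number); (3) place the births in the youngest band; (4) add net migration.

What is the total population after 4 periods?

Numbering the groups 1..4 from youngest to oldest:
Period 1.
Births: 700 × 0.32 = 224
Group 2: 620 × 0.957 = 593
Group 3: 700 × 0.954 = 668
Group 4: 2080 × 0.934 = 1943
Net migration: Group 1 + 90 → 314; Group 2 + 155 → 748
→ [314, 748, 668, 1943]
Period 2.
Births: 748 × 0.32 = 239
Group 2: 314 × 0.957 = 300
Group 3: 748 × 0.954 = 714
Group 4: 668 × 0.934 = 624
Net migration: Group 1 + 90 → 329; Group 2 + 155 → 455
→ [329, 455, 714, 624]
Period 3.
Births: 455 × 0.32 = 146
Group 2: 329 × 0.957 = 315
Group 3: 455 × 0.954 = 434
Group 4: 714 × 0.934 = 667
Net migration: Group 1 + 90 → 236; Group 2 + 155 → 470
→ [236, 470, 434, 667]
Period 4.
Births: 470 × 0.32 = 150
Group 2: 236 × 0.957 = 226
Group 3: 470 × 0.954 = 448
Group 4: 434 × 0.934 = 405
Net migration: Group 1 + 90 → 240; Group 2 + 155 → 381
→ [240, 381, 448, 405]
Total after period 4: 240 + 381 + 448 + 405 = 1474

1474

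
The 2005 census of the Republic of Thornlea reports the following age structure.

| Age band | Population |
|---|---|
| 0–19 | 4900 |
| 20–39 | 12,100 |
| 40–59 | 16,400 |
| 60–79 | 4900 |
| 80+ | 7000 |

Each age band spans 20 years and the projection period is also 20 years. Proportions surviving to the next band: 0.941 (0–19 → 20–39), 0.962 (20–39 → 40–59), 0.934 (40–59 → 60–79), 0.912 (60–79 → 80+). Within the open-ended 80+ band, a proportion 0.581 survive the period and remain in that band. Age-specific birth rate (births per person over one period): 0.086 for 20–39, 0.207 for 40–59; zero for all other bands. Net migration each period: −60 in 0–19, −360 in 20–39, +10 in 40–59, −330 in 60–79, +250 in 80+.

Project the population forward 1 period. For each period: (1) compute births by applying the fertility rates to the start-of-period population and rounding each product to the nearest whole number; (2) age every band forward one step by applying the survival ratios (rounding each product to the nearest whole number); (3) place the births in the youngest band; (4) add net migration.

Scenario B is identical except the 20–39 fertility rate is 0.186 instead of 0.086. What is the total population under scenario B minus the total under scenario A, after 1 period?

Period 1.
Births: 12100 × 0.086 = 1041 ; 16400 × 0.207 = 3395 → total 4436
20–39: 4900 × 0.941 = 4611
40–59: 12100 × 0.962 = 11640
60–79: 16400 × 0.934 = 15318
80+: 4900 × 0.912 + 7000 × 0.581 = 4469 + 4067 = 8536
Net migration: 0–19 − 60 → 4376; 20–39 − 360 → 4251; 40–59 + 10 → 11650; 60–79 − 330 → 14988; 80+ + 250 → 8786
Giving 4376 / 4251 / 11650 / 14988 / 8786.
Scenario A total after 1 period: 44051
Scenario B projection —
Period 1.
Births: 12100 × 0.186 = 2251 ; 16400 × 0.207 = 3395 → total 5646
20–39: 4900 × 0.941 = 4611
40–59: 12100 × 0.962 = 11640
60–79: 16400 × 0.934 = 15318
80+: 4900 × 0.912 + 7000 × 0.581 = 4469 + 4067 = 8536
Net migration: 0–19 − 60 → 5586; 20–39 − 360 → 4251; 40–59 + 10 → 11650; 60–79 − 330 → 14988; 80+ + 250 → 8786
Giving 5586 / 4251 / 11650 / 14988 / 8786.
Scenario B total after 1 period: 45261
Difference B − A = 45261 − 44051 = 1210

1210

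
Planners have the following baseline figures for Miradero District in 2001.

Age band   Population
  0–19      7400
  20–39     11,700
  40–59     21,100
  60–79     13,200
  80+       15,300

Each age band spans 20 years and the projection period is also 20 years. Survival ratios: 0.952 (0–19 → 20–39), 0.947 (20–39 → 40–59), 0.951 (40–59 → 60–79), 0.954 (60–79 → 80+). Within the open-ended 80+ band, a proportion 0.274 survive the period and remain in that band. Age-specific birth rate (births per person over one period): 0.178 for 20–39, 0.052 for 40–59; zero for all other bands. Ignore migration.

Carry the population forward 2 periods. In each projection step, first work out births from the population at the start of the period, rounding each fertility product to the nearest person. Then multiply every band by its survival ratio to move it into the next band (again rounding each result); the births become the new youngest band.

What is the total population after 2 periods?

— Period 1 —
Births: 11700 * 0.178 = 2083  |  21100 * 0.052 = 1097 ⇒ total 3180
20–39: 7400 * 0.952 = 7045
40–59: 11700 * 0.947 = 11080
60–79: 21100 * 0.951 = 20066
80+: 13200 * 0.954 + 15300 * 0.274 = 12593 + 4192 = 16785
Giving 3180 / 7045 / 11080 / 20066 / 16785.
— Period 2 —
Births: 7045 * 0.178 = 1254  |  11080 * 0.052 = 576 ⇒ total 1830
20–39: 3180 * 0.952 = 3027
40–59: 7045 * 0.947 = 6672
60–79: 11080 * 0.951 = 10537
80+: 20066 * 0.954 + 16785 * 0.274 = 19143 + 4599 = 23742
Giving 1830 / 3027 / 6672 / 10537 / 23742.
Total after period 2: 1830 + 3027 + 6672 + 10537 + 23742 = 45808

45808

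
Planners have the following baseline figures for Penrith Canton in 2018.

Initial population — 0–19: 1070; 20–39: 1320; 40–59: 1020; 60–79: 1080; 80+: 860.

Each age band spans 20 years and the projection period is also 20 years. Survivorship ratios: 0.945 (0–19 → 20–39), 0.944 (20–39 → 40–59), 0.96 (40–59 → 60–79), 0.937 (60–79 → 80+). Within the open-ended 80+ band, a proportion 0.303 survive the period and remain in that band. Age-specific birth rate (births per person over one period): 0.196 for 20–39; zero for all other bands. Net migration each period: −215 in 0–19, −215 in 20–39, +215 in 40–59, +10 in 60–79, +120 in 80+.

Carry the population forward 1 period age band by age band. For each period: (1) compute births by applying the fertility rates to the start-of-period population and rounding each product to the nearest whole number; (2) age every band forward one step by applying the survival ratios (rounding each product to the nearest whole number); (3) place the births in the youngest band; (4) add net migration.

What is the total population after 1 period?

4683

Numbering the groups 1..5 from youngest to oldest:
Period 1.
Births: 1320 × 0.196 = 259
Group 2: 1070 × 0.945 = 1011
Group 3: 1320 × 0.944 = 1246
Group 4: 1020 × 0.96 = 979
Group 5: 1080 × 0.937 + 860 × 0.303 = 1012 + 261 = 1273
Net migration: Group 1 − 215 → 44; Group 2 − 215 → 796; Group 3 + 215 → 1461; Group 4 + 10 → 989; Group 5 + 120 → 1393
Giving 44 / 796 / 1461 / 989 / 1393.
Total after period 1: 44 + 796 + 1461 + 989 + 1393 = 4683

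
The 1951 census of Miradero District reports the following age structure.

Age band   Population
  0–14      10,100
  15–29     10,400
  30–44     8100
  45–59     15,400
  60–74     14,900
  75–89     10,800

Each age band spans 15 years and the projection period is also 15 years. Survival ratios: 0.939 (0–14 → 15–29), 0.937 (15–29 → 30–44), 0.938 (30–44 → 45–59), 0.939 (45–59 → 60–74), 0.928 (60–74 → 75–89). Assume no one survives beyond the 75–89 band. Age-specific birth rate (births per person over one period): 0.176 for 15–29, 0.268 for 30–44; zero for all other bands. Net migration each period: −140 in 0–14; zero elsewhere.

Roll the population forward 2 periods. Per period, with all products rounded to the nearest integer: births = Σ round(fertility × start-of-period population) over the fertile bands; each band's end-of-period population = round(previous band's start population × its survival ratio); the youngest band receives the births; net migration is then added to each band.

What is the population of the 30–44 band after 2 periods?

Numbering the groups 1..6 from youngest to oldest:
Period 1.
Births: 10400 × 0.176 = 1830, 8100 × 0.268 = 2171 → 4001
Group 2: 10100 × 0.939 = 9484
Group 3: 10400 × 0.937 = 9745
Group 4: 8100 × 0.938 = 7598
Group 5: 15400 × 0.939 = 14461
Group 6: 14900 × 0.928 = 13827
Net migration: Group 1 − 140 → 3861
→ [3861, 9484, 9745, 7598, 14461, 13827]
Period 2.
Births: 9484 × 0.176 = 1669, 9745 × 0.268 = 2612 → 4281
Group 2: 3861 × 0.939 = 3625
Group 3: 9484 × 0.937 = 8887
Group 4: 9745 × 0.938 = 9141
Group 5: 7598 × 0.939 = 7135
Group 6: 14461 × 0.928 = 13420
Net migration: Group 1 − 140 → 4141
→ [4141, 3625, 8887, 9141, 7135, 13420]

8887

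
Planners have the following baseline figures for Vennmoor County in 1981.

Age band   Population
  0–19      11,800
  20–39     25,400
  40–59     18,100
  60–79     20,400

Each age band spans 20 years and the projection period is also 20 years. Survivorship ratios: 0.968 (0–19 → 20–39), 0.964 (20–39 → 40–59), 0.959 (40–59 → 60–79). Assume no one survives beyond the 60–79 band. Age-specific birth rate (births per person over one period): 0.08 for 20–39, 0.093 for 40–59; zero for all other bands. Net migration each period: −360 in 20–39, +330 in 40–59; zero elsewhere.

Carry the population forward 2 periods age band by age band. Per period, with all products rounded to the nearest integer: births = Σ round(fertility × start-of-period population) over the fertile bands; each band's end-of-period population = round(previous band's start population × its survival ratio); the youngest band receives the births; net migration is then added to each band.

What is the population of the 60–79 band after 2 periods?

23799

(Bands numbered youngest = 1 to oldest = 4.)
— Period 1 —
Births: 25400 * 0.08 = 2032, 18100 * 0.093 = 1683 → total 3715
Band 2: 11800 * 0.968 = 11422
Band 3: 25400 * 0.964 = 24486
Band 4: 18100 * 0.959 = 17358
Net migration: Band 2 − 360 → 11062; Band 3 + 330 → 24816
Population now: 0–19=3715, 20–39=11062, 40–59=24816, 60–79=17358
— Period 2 —
Births: 11062 * 0.08 = 885, 24816 * 0.093 = 2308 → total 3193
Band 2: 3715 * 0.968 = 3596
Band 3: 11062 * 0.964 = 10664
Band 4: 24816 * 0.959 = 23799
Net migration: Band 2 − 360 → 3236; Band 3 + 330 → 10994
Population now: 0–19=3193, 20–39=3236, 40–59=10994, 60–79=23799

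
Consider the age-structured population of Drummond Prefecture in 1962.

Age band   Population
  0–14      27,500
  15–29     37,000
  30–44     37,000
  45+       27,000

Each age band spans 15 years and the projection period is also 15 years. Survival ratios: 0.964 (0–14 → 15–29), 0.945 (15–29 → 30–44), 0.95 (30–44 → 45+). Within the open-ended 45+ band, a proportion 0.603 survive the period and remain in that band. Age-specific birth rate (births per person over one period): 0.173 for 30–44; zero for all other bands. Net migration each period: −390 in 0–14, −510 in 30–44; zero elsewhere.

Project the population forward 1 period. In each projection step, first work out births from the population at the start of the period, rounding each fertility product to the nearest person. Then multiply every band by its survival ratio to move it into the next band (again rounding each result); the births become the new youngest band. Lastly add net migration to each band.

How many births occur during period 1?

Call the groups 1 to 4, youngest first.
— Period 1 —
Births: 37000 × 0.173 = 6401
Group 2: 27500 × 0.964 = 26510
Group 3: 37000 × 0.945 = 34965
Group 4: 37000 × 0.95 + 27000 × 0.603 = 35150 + 16281 = 51431
Net migration: Group 1 − 390 → 6011; Group 3 − 510 → 34455
Population now: 0–14=6011, 15–29=26510, 30–44=34455, 45+=51431

6401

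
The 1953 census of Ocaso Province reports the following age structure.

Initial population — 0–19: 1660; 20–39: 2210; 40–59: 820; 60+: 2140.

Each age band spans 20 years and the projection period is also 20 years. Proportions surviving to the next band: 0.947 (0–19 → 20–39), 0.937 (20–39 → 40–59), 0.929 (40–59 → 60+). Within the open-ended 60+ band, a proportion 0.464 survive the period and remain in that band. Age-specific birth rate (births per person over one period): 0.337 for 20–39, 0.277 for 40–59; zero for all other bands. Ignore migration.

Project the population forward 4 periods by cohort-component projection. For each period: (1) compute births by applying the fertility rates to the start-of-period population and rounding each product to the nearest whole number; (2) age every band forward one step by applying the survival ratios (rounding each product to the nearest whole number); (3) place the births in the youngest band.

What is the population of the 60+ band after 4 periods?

2025

(Bands numbered youngest = 1 to oldest = 4.)
Period 1:
Births: 2210 × 0.337 = 745, 820 × 0.277 = 227 → 972
Band 2: 1660 × 0.947 = 1572
Band 3: 2210 × 0.937 = 2071
Band 4: 820 × 0.929 + 2140 × 0.464 = 762 + 993 = 1755
Giving 972 / 1572 / 2071 / 1755.
Period 2:
Births: 1572 × 0.337 = 530, 2071 × 0.277 = 574 → 1104
Band 2: 972 × 0.947 = 920
Band 3: 1572 × 0.937 = 1473
Band 4: 2071 × 0.929 + 1755 × 0.464 = 1924 + 814 = 2738
Giving 1104 / 920 / 1473 / 2738.
Period 3:
Births: 920 × 0.337 = 310, 1473 × 0.277 = 408 → 718
Band 2: 1104 × 0.947 = 1045
Band 3: 920 × 0.937 = 862
Band 4: 1473 × 0.929 + 2738 × 0.464 = 1368 + 1270 = 2638
Giving 718 / 1045 / 862 / 2638.
Period 4:
Births: 1045 × 0.337 = 352, 862 × 0.277 = 239 → 591
Band 2: 718 × 0.947 = 680
Band 3: 1045 × 0.937 = 979
Band 4: 862 × 0.929 + 2638 × 0.464 = 801 + 1224 = 2025
Giving 591 / 680 / 979 / 2025.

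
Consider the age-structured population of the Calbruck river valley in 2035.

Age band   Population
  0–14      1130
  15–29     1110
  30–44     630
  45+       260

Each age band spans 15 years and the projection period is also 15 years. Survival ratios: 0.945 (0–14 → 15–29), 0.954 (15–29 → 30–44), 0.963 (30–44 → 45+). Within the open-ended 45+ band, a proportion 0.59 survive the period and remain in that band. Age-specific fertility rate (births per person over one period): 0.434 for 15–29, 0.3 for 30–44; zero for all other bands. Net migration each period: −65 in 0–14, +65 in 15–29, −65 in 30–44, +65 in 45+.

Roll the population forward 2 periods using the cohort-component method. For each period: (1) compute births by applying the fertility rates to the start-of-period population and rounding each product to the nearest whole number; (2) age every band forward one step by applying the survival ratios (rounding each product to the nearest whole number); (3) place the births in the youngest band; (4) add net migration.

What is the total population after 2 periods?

3888

[period 1]
Births: 1110 × 0.434 = 482, 630 × 0.3 = 189 ⇒ total 671
15–29: 1130 × 0.945 = 1068
30–44: 1110 × 0.954 = 1059
45+: 630 × 0.963 + 260 × 0.59 = 607 + 153 = 760
Net migration: 0–14 − 65 → 606; 15–29 + 65 → 1133; 30–44 − 65 → 994; 45+ + 65 → 825
→ [606, 1133, 994, 825]
[period 2]
Births: 1133 × 0.434 = 492, 994 × 0.3 = 298 ⇒ total 790
15–29: 606 × 0.945 = 573
30–44: 1133 × 0.954 = 1081
45+: 994 × 0.963 + 825 × 0.59 = 957 + 487 = 1444
Net migration: 0–14 − 65 → 725; 15–29 + 65 → 638; 30–44 − 65 → 1016; 45+ + 65 → 1509
→ [725, 638, 1016, 1509]
Total after period 2: 725 + 638 + 1016 + 1509 = 3888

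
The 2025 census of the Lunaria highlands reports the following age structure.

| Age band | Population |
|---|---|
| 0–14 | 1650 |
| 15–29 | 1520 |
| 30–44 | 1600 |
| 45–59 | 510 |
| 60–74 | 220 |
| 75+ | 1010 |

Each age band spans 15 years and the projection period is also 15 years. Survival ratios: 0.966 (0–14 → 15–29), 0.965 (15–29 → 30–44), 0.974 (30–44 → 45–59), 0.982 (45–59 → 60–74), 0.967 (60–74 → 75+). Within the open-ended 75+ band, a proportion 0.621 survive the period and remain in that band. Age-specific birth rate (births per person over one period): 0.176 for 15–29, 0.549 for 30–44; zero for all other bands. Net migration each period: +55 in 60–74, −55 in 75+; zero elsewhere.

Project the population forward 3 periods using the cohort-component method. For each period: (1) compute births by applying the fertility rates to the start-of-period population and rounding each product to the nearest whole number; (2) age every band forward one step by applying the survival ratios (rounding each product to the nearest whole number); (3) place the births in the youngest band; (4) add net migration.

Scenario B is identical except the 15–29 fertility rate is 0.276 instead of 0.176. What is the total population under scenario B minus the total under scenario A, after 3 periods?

447

Numbering the groups 1..6 from youngest to oldest:
Period 1.
Births: 1520 × 0.176 = 268  |  1600 × 0.549 = 878 ⇒ total 1146
Group 2: 1650 × 0.966 = 1594
Group 3: 1520 × 0.965 = 1467
Group 4: 1600 × 0.974 = 1558
Group 5: 510 × 0.982 = 501
Group 6: 220 × 0.967 + 1010 × 0.621 = 213 + 627 = 840
Net migration: Group 5 + 55 → 556; Group 6 − 55 → 785
End of period: [1146, 1594, 1467, 1558, 556, 785]
Period 2.
Births: 1594 × 0.176 = 281  |  1467 × 0.549 = 805 ⇒ total 1086
Group 2: 1146 × 0.966 = 1107
Group 3: 1594 × 0.965 = 1538
Group 4: 1467 × 0.974 = 1429
Group 5: 1558 × 0.982 = 1530
Group 6: 556 × 0.967 + 785 × 0.621 = 538 + 487 = 1025
Net migration: Group 5 + 55 → 1585; Group 6 − 55 → 970
End of period: [1086, 1107, 1538, 1429, 1585, 970]
Period 3.
Births: 1107 × 0.176 = 195  |  1538 × 0.549 = 844 ⇒ total 1039
Group 2: 1086 × 0.966 = 1049
Group 3: 1107 × 0.965 = 1068
Group 4: 1538 × 0.974 = 1498
Group 5: 1429 × 0.982 = 1403
Group 6: 1585 × 0.967 + 970 × 0.621 = 1533 + 602 = 2135
Net migration: Group 5 + 55 → 1458; Group 6 − 55 → 2080
End of period: [1039, 1049, 1068, 1498, 1458, 2080]
Scenario A total after 3 periods: 8192
Scenario B projection —
Period 1.
Births: 1520 × 0.276 = 420  |  1600 × 0.549 = 878 ⇒ total 1298
Group 2: 1650 × 0.966 = 1594
Group 3: 1520 × 0.965 = 1467
Group 4: 1600 × 0.974 = 1558
Group 5: 510 × 0.982 = 501
Group 6: 220 × 0.967 + 1010 × 0.621 = 213 + 627 = 840
Net migration: Group 5 + 55 → 556; Group 6 − 55 → 785
End of period: [1298, 1594, 1467, 1558, 556, 785]
Period 2.
Births: 1594 × 0.276 = 440  |  1467 × 0.549 = 805 ⇒ total 1245
Group 2: 1298 × 0.966 = 1254
Group 3: 1594 × 0.965 = 1538
Group 4: 1467 × 0.974 = 1429
Group 5: 1558 × 0.982 = 1530
Group 6: 556 × 0.967 + 785 × 0.621 = 538 + 487 = 1025
Net migration: Group 5 + 55 → 1585; Group 6 − 55 → 970
End of period: [1245, 1254, 1538, 1429, 1585, 970]
Period 3.
Births: 1254 × 0.276 = 346  |  1538 × 0.549 = 844 ⇒ total 1190
Group 2: 1245 × 0.966 = 1203
Group 3: 1254 × 0.965 = 1210
Group 4: 1538 × 0.974 = 1498
Group 5: 1429 × 0.982 = 1403
Group 6: 1585 × 0.967 + 970 × 0.621 = 1533 + 602 = 2135
Net migration: Group 5 + 55 → 1458; Group 6 − 55 → 2080
End of period: [1190, 1203, 1210, 1498, 1458, 2080]
Scenario B total after 3 periods: 8639
Difference B − A = 8639 − 8192 = 447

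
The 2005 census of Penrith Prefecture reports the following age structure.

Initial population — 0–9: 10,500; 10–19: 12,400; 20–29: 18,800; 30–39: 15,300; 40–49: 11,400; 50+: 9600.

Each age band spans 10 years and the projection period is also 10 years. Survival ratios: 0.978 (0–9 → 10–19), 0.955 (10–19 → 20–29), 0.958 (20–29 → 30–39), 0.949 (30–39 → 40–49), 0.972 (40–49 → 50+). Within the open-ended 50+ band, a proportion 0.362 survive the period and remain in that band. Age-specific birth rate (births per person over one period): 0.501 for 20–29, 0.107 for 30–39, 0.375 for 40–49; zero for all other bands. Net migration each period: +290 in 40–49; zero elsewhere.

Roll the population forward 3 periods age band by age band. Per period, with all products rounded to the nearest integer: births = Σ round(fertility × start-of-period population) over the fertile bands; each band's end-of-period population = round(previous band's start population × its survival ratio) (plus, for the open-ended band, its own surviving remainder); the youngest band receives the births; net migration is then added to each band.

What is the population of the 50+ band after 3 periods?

24012

Call the groups 1 to 6, youngest first.
— Period 1 —
Births: 18800 × 0.501 = 9419, 15300 × 0.107 = 1637, 11400 × 0.375 = 4275 ⇒ total 15331
Group 2: 10500 × 0.978 = 10269
Group 3: 12400 × 0.955 = 11842
Group 4: 18800 × 0.958 = 18010
Group 5: 15300 × 0.949 = 14520
Group 6: 11400 × 0.972 + 9600 × 0.362 = 11081 + 3475 = 14556
Net migration: Group 5 + 290 → 14810
Population now: 0–9=15331, 10–19=10269, 20–29=11842, 30–39=18010, 40–49=14810, 50+=14556
— Period 2 —
Births: 11842 × 0.501 = 5933, 18010 × 0.107 = 1927, 14810 × 0.375 = 5554 ⇒ total 13414
Group 2: 15331 × 0.978 = 14994
Group 3: 10269 × 0.955 = 9807
Group 4: 11842 × 0.958 = 11345
Group 5: 18010 × 0.949 = 17091
Group 6: 14810 × 0.972 + 14556 × 0.362 = 14395 + 5269 = 19664
Net migration: Group 5 + 290 → 17381
Population now: 0–9=13414, 10–19=14994, 20–29=9807, 30–39=11345, 40–49=17381, 50+=19664
— Period 3 —
Births: 9807 × 0.501 = 4913, 11345 × 0.107 = 1214, 17381 × 0.375 = 6518 ⇒ total 12645
Group 2: 13414 × 0.978 = 13119
Group 3: 14994 × 0.955 = 14319
Group 4: 9807 × 0.958 = 9395
Group 5: 11345 × 0.949 = 10766
Group 6: 17381 × 0.972 + 19664 × 0.362 = 16894 + 7118 = 24012
Net migration: Group 5 + 290 → 11056
Population now: 0–9=12645, 10–19=13119, 20–29=14319, 30–39=9395, 40–49=11056, 50+=24012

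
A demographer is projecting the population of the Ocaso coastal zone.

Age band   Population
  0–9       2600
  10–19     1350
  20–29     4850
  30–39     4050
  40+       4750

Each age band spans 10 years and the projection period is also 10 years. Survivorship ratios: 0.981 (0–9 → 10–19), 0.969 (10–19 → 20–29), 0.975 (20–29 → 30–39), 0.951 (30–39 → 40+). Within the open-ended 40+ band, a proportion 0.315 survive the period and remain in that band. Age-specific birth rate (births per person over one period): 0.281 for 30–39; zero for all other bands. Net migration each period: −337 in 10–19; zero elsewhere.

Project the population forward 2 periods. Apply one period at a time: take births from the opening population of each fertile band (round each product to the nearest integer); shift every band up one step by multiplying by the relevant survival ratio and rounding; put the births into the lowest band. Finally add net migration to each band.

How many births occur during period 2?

1329

[period 1]
Births: 4050 × 0.281 = 1138
10–19: 2600 × 0.981 = 2551
20–29: 1350 × 0.969 = 1308
30–39: 4850 × 0.975 = 4729
40+: 4050 × 0.951 + 4750 × 0.315 = 3852 + 1496 = 5348
Net migration: 10–19 − 337 → 2214
End of period: [1138, 2214, 1308, 4729, 5348]
[period 2]
Births: 4729 × 0.281 = 1329
10–19: 1138 × 0.981 = 1116
20–29: 2214 × 0.969 = 2145
30–39: 1308 × 0.975 = 1275
40+: 4729 × 0.951 + 5348 × 0.315 = 4497 + 1685 = 6182
Net migration: 10–19 − 337 → 779
End of period: [1329, 779, 2145, 1275, 6182]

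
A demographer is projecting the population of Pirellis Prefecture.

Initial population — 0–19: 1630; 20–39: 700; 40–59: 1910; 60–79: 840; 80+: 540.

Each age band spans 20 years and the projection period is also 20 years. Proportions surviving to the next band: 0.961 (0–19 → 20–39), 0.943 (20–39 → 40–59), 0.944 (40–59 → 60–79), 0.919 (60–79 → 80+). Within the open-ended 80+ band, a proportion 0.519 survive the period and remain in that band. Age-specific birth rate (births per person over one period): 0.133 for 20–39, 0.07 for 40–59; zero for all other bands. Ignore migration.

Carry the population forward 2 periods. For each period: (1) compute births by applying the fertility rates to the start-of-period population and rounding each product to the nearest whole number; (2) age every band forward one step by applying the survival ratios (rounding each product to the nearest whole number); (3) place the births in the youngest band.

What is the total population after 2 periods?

Numbering the groups 1..5 from youngest to oldest:
— Period 1 —
Births: 700 × 0.133 = 93 ; 1910 × 0.07 = 134 → 227
Group 2: 1630 × 0.961 = 1566
Group 3: 700 × 0.943 = 660
Group 4: 1910 × 0.944 = 1803
Group 5: 840 × 0.919 + 540 × 0.519 = 772 + 280 = 1052
Giving 227 / 1566 / 660 / 1803 / 1052.
— Period 2 —
Births: 1566 × 0.133 = 208 ; 660 × 0.07 = 46 → 254
Group 2: 227 × 0.961 = 218
Group 3: 1566 × 0.943 = 1477
Group 4: 660 × 0.944 = 623
Group 5: 1803 × 0.919 + 1052 × 0.519 = 1657 + 546 = 2203
Giving 254 / 218 / 1477 / 623 / 2203.
Total after period 2: 254 + 218 + 1477 + 623 + 2203 = 4775

4775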